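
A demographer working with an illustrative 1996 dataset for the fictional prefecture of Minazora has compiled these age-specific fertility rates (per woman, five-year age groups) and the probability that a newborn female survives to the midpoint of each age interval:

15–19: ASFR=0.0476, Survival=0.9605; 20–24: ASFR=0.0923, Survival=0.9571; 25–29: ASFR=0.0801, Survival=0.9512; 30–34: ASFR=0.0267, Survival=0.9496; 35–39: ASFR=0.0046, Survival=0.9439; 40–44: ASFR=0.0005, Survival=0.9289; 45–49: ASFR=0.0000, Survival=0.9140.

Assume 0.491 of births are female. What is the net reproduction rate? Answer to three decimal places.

Proportion female at birth = 0.491.
Per-age-group product (5 × ASFR × survival probability):
  15–19: 5 × 0.0476 × 0.9605 = 0.22860
  20–24: 5 × 0.0923 × 0.9571 = 0.44170
  25–29: 5 × 0.0801 × 0.9512 = 0.38096
  30–34: 5 × 0.0267 × 0.9496 = 0.12677
  35–39: 5 × 0.0046 × 0.9439 = 0.02171
  40–44: 5 × 0.0005 × 0.9289 = 0.00232
  45–49: 5 × 0.0000 × 0.9140 = 0.00000
Sum = 1.20206
NRR = 0.491 × 1.20206 = 0.59021
NRR < 1, so the cohort does not fully replace itself.

0.590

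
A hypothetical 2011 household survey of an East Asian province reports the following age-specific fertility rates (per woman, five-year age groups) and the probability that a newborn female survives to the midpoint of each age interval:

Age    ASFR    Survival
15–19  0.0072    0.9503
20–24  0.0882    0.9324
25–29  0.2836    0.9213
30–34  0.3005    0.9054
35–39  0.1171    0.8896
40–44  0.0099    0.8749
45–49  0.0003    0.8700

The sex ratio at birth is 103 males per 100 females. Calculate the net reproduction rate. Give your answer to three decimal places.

Proportion female at birth = 100 / (100 + 103) = 0.49261.
Per-age-group product (5 × ASFR × survival probability):
  15–19: 5 × 0.0072 × 0.9503 = 0.03421
  20–24: 5 × 0.0882 × 0.9324 = 0.41119
  25–29: 5 × 0.2836 × 0.9213 = 1.30640
  30–34: 5 × 0.3005 × 0.9054 = 1.36036
  35–39: 5 × 0.1171 × 0.8896 = 0.52086
  40–44: 5 × 0.0099 × 0.8749 = 0.04331
  45–49: 5 × 0.0003 × 0.8700 = 0.00131
Sum = 3.67764
NRR = 0.49261 × 3.67764 = 1.81164
NRR > 1, so each generation more than replaces itself.

1.812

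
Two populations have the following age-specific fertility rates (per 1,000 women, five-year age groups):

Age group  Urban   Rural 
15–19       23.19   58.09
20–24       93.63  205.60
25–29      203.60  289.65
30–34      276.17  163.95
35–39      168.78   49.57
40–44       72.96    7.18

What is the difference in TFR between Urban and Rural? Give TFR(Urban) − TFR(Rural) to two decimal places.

0.32

Urban:
  Sum of ASFRs = 23.19 + 93.63 + 203.60 + 276.17 + 168.78 + 72.96 = 838.33
  TFR = 5 × 838.33 / 1000 = 4.19165
Rural:
  Sum of ASFRs = 58.09 + 205.60 + 289.65 + 163.95 + 49.57 + 7.18 = 774.04
  TFR = 5 × 774.04 / 1000 = 3.8702
Difference = 4.19165 − 3.8702 = 0.32145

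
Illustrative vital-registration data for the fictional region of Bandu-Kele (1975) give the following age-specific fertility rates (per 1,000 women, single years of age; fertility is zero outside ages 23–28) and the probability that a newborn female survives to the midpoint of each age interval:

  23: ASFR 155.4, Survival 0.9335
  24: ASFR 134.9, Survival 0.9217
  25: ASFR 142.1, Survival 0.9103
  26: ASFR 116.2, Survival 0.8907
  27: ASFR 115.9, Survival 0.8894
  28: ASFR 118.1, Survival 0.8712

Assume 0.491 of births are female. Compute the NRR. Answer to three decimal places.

Proportion female at birth = 0.491.
Weighting each age-specific rate by interval width and survival:
  23: 1 × 155.4/1000 × 0.9335 = 0.14507
  24: 1 × 134.9/1000 × 0.9217 = 0.12434
  25: 1 × 142.1/1000 × 0.9103 = 0.12935
  26: 1 × 116.2/1000 × 0.8907 = 0.10350
  27: 1 × 115.9/1000 × 0.8894 = 0.10308
  28: 1 × 118.1/1000 × 0.8712 = 0.10289
Sum = 0.70823
NRR = 0.491 × 0.70823 = 0.34774
NRR < 1, so the cohort does not fully replace itself.

0.348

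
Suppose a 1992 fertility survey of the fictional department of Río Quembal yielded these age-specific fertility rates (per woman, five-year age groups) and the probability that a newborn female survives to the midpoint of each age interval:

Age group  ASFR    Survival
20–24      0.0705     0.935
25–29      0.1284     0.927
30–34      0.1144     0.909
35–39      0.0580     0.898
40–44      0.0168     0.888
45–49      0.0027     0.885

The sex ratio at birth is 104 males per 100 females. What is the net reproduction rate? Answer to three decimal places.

Proportion female at birth = 100 / (100 + 104) = 0.49020.
Survival-weighted fertility by age (5·fₓ·Sₓ):
  20–24: 5 × 0.0705 × 0.935 = 0.32959
  25–29: 5 × 0.1284 × 0.927 = 0.59513
  30–34: 5 × 0.1144 × 0.909 = 0.51995
  35–39: 5 × 0.0580 × 0.898 = 0.26042
  40–44: 5 × 0.0168 × 0.888 = 0.07459
  45–49: 5 × 0.0027 × 0.885 = 0.01195
Sum = 1.79163
NRR = 0.49020 × 1.79163 = 0.87826
NRR < 1, so the cohort does not fully replace itself.

0.878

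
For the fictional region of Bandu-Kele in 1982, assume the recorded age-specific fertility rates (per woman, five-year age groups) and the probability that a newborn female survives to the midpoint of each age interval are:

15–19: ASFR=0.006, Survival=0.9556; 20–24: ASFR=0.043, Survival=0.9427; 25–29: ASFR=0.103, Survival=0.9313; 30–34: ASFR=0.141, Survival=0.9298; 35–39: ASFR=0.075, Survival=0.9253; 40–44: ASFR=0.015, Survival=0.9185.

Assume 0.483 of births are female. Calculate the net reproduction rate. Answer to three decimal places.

Proportion female at birth = 0.483.
Each age group contributes 5 × ASFR × survival:
  15–19: 5 × 0.006 × 0.9556 = 0.02867
  20–24: 5 × 0.043 × 0.9427 = 0.20268
  25–29: 5 × 0.103 × 0.9313 = 0.47962
  30–34: 5 × 0.141 × 0.9298 = 0.65551
  35–39: 5 × 0.075 × 0.9253 = 0.34699
  40–44: 5 × 0.015 × 0.9185 = 0.06889
Sum = 1.78236
NRR = 0.483 × 1.78236 = 0.86088
With NRR below 1 the population is below replacement fertility.

0.861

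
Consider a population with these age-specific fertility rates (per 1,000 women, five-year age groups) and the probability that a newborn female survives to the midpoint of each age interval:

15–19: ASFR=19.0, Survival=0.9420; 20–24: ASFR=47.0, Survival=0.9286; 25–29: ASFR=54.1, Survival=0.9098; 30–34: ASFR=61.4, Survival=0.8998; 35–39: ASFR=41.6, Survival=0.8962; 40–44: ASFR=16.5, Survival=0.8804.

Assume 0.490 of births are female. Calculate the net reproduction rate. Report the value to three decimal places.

Proportion female at birth = 0.490.
Weighting each age-specific rate by interval width and survival:
  15–19: 5 × 19.0/1000 × 0.9420 = 0.08949
  20–24: 5 × 47.0/1000 × 0.9286 = 0.21822
  25–29: 5 × 54.1/1000 × 0.9098 = 0.24610
  30–34: 5 × 61.4/1000 × 0.8998 = 0.27624
  35–39: 5 × 41.6/1000 × 0.8962 = 0.18641
  40–44: 5 × 16.5/1000 × 0.8804 = 0.07263
Sum = 1.08909
NRR = 0.490 × 1.08909 = 0.53365
An NRR under 1 implies long-run decline under these rates.

0.534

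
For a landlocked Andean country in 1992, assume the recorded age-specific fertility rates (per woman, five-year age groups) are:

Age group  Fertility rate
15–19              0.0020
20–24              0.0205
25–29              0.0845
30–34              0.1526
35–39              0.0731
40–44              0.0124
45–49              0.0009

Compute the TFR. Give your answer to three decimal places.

1.730

Sum of ASFRs = 0.0020 + 0.0205 + 0.0845 + 0.1526 + 0.0731 + 0.0124 + 0.0009 = 0.3460
TFR = 5 × 0.3460 = 1.73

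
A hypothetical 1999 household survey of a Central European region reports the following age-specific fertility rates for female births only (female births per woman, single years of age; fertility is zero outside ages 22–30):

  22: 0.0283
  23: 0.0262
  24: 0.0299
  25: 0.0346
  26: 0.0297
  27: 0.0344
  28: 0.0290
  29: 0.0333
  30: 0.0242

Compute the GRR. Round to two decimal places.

0.27

Sum of female ASFRs = 0.0283 + 0.0262 + 0.0299 + 0.0346 + 0.0297 + 0.0344 + 0.0290 + 0.0333 + 0.0242 = 0.2696
GRR = 0.2696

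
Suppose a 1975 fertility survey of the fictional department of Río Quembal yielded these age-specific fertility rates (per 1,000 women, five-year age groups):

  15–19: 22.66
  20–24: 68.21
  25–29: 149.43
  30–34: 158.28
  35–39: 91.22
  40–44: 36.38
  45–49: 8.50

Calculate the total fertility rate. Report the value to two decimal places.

Sum of ASFRs = 22.66 + 68.21 + 149.43 + 158.28 + 91.22 + 36.38 + 8.50 = 534.68
TFR = 5 × 534.68 / 1000 = 2.6734

2.67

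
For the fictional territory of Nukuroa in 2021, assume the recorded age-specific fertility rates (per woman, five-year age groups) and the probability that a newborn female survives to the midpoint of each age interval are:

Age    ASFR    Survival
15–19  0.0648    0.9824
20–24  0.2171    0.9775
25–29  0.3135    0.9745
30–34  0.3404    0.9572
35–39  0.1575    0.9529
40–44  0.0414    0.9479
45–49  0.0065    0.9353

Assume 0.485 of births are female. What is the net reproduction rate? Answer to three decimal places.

2.674

Proportion female at birth = 0.485.
Each age group contributes 5 × ASFR × survival:
  15–19: 5 × 0.0648 × 0.9824 = 0.31830
  20–24: 5 × 0.2171 × 0.9775 = 1.06108
  25–29: 5 × 0.3135 × 0.9745 = 1.52753
  30–34: 5 × 0.3404 × 0.9572 = 1.62915
  35–39: 5 × 0.1575 × 0.9529 = 0.75041
  40–44: 5 × 0.0414 × 0.9479 = 0.19622
  45–49: 5 × 0.0065 × 0.9353 = 0.03040
Sum = 5.51309
NRR = 0.485 × 5.51309 = 2.67385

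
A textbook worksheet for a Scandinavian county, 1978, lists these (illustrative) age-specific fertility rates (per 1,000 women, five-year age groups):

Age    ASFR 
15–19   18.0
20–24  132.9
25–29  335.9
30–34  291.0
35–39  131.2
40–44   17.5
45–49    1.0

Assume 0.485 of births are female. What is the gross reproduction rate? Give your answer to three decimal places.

2.249

Proportion female at birth = 0.485.
Sum of ASFRs = 18.0 + 132.9 + 335.9 + 291.0 + 131.2 + 17.5 + 1.0 = 927.5
TFR = 5 × 927.5 / 1000 = 4.6375
GRR = 0.485 × 4.6375 = 2.24919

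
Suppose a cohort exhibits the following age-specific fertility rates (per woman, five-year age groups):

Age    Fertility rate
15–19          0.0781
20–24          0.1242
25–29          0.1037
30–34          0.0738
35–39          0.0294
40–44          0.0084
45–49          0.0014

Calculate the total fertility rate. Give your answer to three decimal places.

Sum of ASFRs = 0.0781 + 0.1242 + 0.1037 + 0.0738 + 0.0294 + 0.0084 + 0.0014 = 0.4190
TFR = 5 × 0.4190 = 2.095

2.095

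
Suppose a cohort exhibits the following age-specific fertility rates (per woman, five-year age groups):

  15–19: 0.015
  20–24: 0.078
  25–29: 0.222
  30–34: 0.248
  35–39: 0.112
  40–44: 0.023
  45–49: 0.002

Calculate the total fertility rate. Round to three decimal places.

Sum of ASFRs = 0.015 + 0.078 + 0.222 + 0.248 + 0.112 + 0.023 + 0.002 = 0.700
TFR = 5 × 0.700 = 3.5

3.500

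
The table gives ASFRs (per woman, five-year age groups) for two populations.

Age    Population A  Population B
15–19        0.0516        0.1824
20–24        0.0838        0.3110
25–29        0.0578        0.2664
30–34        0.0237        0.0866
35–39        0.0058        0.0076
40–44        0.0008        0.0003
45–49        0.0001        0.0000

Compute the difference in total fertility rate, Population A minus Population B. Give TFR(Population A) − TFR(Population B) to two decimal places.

Population A:
  Sum of ASFRs = 0.0516 + 0.0838 + 0.0578 + 0.0237 + 0.0058 + 0.0008 + 0.0001 = 0.2236
  TFR = 5 × 0.2236 = 1.118
Population B:
  Sum of ASFRs = 0.1824 + 0.3110 + 0.2664 + 0.0866 + 0.0076 + 0.0003 + 0.0000 = 0.8543
  TFR = 5 × 0.8543 = 4.2715
Difference = 1.118 − 4.2715 = -3.1535

-3.15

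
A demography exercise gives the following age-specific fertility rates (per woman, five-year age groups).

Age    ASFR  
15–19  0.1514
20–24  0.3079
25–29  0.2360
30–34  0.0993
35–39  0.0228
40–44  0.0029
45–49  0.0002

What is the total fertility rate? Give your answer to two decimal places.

Sum of ASFRs = 0.1514 + 0.3079 + 0.2360 + 0.0993 + 0.0228 + 0.0029 + 0.0002 = 0.8205
TFR = 5 × 0.8205 = 4.1025

4.10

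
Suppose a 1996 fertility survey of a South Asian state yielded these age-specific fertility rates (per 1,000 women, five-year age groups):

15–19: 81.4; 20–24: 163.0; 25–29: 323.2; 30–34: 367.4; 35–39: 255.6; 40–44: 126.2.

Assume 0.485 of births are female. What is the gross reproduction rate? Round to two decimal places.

Proportion female at birth = 0.485.
Sum of ASFRs = 81.4 + 163.0 + 323.2 + 367.4 + 255.6 + 126.2 = 1316.8
TFR = 5 × 1316.8 / 1000 = 6.584
GRR = 0.485 × 6.584 = 3.19324

3.19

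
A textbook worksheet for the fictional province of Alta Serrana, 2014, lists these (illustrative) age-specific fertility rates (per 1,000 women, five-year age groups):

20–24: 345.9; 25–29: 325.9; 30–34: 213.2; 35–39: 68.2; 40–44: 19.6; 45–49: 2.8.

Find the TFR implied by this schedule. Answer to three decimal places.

Sum of ASFRs = 345.9 + 325.9 + 213.2 + 68.2 + 19.6 + 2.8 = 975.6
TFR = 5 × 975.6 / 1000 = 4.878

4.878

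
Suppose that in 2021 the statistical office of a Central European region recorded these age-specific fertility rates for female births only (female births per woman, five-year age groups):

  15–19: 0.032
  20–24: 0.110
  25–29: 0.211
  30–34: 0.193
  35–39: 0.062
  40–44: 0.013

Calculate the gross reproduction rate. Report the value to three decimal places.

Sum of female ASFRs = 0.032 + 0.110 + 0.211 + 0.193 + 0.062 + 0.013 = 0.621
GRR = 5 × 0.621 = 3.105

3.105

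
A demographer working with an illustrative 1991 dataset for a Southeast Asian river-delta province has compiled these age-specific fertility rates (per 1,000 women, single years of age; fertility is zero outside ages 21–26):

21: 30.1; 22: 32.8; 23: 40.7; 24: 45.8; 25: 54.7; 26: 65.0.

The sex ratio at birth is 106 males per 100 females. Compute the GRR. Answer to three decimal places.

0.131

Proportion female at birth = 100 / (100 + 106) = 0.48544.
Sum of ASFRs = 30.1 + 32.8 + 40.7 + 45.8 + 54.7 + 65.0 = 269.1
TFR = 269.1 / 1000 = 0.2691
GRR = 0.48544 × 0.2691 = 0.13063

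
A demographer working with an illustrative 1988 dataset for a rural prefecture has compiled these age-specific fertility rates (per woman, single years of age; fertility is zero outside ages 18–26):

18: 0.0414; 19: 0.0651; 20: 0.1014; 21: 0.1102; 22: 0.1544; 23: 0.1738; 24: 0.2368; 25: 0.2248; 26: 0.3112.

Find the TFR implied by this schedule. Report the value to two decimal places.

1.42

Sum of ASFRs = 0.0414 + 0.0651 + 0.1014 + 0.1102 + 0.1544 + 0.1738 + 0.2368 + 0.2248 + 0.3112 = 1.4191
TFR = 1.4191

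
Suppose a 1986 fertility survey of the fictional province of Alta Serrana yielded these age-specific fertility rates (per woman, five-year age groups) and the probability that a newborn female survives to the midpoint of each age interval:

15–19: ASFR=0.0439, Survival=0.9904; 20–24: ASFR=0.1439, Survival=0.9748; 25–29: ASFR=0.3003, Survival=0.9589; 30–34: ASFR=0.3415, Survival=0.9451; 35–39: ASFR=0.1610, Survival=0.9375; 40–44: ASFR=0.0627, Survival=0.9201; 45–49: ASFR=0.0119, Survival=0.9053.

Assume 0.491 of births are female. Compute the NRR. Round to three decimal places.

Proportion female at birth = 0.491.
Weighting each age-specific rate by interval width and survival:
  15–19: 5 × 0.0439 × 0.9904 = 0.21739
  20–24: 5 × 0.1439 × 0.9748 = 0.70137
  25–29: 5 × 0.3003 × 0.9589 = 1.43979
  30–34: 5 × 0.3415 × 0.9451 = 1.61376
  35–39: 5 × 0.1610 × 0.9375 = 0.75469
  40–44: 5 × 0.0627 × 0.9201 = 0.28845
  45–49: 5 × 0.0119 × 0.9053 = 0.05387
Sum = 5.06932
NRR = 0.491 × 5.06932 = 2.48904
NRR > 1, so each generation more than replaces itself.

2.489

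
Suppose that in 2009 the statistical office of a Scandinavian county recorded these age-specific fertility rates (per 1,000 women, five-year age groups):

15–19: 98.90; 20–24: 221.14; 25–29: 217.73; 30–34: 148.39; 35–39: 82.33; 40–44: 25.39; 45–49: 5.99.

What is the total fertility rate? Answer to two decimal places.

Sum of ASFRs = 98.90 + 221.14 + 217.73 + 148.39 + 82.33 + 25.39 + 5.99 = 799.87
TFR = 5 × 799.87 / 1000 = 3.99935

4.00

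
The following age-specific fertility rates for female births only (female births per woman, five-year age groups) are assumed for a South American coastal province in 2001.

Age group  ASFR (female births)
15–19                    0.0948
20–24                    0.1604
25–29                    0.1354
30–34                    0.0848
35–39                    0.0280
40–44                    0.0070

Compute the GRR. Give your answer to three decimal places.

2.552

Sum of female ASFRs = 0.0948 + 0.1604 + 0.1354 + 0.0848 + 0.0280 + 0.0070 = 0.5104
GRR = 5 × 0.5104 = 2.552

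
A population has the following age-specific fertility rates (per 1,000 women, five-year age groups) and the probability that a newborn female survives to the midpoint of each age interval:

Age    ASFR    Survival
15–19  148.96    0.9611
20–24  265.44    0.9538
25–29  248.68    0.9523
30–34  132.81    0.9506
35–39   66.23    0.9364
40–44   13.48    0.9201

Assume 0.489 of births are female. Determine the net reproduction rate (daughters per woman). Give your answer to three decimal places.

2.039

Proportion female at birth = 0.489.
Per-age-group product (5 × ASFR × survival probability):
  15–19: 5 × 148.96/1000 × 0.9611 = 0.71583
  20–24: 5 × 265.44/1000 × 0.9538 = 1.26588
  25–29: 5 × 248.68/1000 × 0.9523 = 1.18409
  30–34: 5 × 132.81/1000 × 0.9506 = 0.63125
  35–39: 5 × 66.23/1000 × 0.9364 = 0.31009
  40–44: 5 × 13.48/1000 × 0.9201 = 0.06201
Sum = 4.16915
NRR = 0.489 × 4.16915 = 2.03871
With NRR above 1 the population is above replacement fertility.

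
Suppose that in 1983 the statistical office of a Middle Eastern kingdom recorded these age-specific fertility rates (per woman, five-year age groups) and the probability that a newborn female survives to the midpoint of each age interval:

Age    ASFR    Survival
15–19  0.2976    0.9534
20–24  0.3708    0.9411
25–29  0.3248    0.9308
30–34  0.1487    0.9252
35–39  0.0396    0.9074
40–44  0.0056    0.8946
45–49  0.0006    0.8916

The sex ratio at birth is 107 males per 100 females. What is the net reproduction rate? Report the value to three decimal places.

Proportion female at birth = 100 / (100 + 107) = 0.48309.
Each age group contributes 5 × ASFR × survival:
  15–19: 5 × 0.2976 × 0.9534 = 1.41866
  20–24: 5 × 0.3708 × 0.9411 = 1.74480
  25–29: 5 × 0.3248 × 0.9308 = 1.51162
  30–34: 5 × 0.1487 × 0.9252 = 0.68789
  35–39: 5 × 0.0396 × 0.9074 = 0.17967
  40–44: 5 × 0.0056 × 0.8946 = 0.02505
  45–49: 5 × 0.0006 × 0.8916 = 0.00267
Sum = 5.57036
NRR = 0.48309 × 5.57036 = 2.69099

2.691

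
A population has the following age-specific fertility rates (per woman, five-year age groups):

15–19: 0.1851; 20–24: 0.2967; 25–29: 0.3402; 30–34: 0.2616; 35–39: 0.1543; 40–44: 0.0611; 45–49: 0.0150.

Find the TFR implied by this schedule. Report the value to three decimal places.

Sum of ASFRs = 0.1851 + 0.2967 + 0.3402 + 0.2616 + 0.1543 + 0.0611 + 0.0150 = 1.3140
TFR = 5 × 1.3140 = 6.57

6.570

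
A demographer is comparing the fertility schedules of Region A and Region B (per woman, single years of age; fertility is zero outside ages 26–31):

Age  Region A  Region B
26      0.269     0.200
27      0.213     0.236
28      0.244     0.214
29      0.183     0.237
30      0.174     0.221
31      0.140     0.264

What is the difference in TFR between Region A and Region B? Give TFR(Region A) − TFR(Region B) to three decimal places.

-0.149

Region A:
  Sum of ASFRs = 0.269 + 0.213 + 0.244 + 0.183 + 0.174 + 0.140 = 1.223
  TFR = 1.223
Region B:
  Sum of ASFRs = 0.200 + 0.236 + 0.214 + 0.237 + 0.221 + 0.264 = 1.372
  TFR = 1.372
Difference = 1.223 − 1.372 = -0.149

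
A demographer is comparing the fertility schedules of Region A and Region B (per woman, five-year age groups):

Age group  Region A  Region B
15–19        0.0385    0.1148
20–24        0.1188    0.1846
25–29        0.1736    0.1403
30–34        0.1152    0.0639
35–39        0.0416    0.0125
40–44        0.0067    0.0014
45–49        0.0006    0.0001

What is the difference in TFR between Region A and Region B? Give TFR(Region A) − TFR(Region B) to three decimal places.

Region A:
  Sum of ASFRs = 0.0385 + 0.1188 + 0.1736 + 0.1152 + 0.0416 + 0.0067 + 0.0006 = 0.4950
  TFR = 5 × 0.4950 = 2.475
Region B:
  Sum of ASFRs = 0.1148 + 0.1846 + 0.1403 + 0.0639 + 0.0125 + 0.0014 + 0.0001 = 0.5176
  TFR = 5 × 0.5176 = 2.588
Difference = 2.475 − 2.588 = -0.113

-0.113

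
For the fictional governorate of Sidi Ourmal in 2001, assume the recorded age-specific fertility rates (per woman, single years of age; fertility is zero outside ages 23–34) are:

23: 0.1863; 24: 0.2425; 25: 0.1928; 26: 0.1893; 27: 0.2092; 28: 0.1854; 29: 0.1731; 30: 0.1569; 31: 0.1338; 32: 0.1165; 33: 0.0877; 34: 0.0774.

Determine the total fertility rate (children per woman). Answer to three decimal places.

Sum of ASFRs = 0.1863 + 0.2425 + 0.1928 + 0.1893 + 0.2092 + 0.1854 + 0.1731 + 0.1569 + 0.1338 + 0.1165 + 0.0877 + 0.0774 = 1.9509
TFR = 1.9509

1.951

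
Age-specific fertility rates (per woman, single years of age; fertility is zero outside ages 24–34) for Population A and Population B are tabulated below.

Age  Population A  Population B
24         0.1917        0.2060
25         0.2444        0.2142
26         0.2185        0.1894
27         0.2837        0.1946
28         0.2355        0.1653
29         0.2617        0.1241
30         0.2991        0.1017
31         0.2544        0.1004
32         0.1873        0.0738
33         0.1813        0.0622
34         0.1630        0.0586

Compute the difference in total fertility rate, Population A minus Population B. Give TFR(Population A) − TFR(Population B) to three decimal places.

Population A:
  Sum of ASFRs = 0.1917 + 0.2444 + 0.2185 + 0.2837 + 0.2355 + 0.2617 + 0.2991 + 0.2544 + 0.1873 + 0.1813 + 0.1630 = 2.5206
  TFR = 2.5206
Population B:
  Sum of ASFRs = 0.2060 + 0.2142 + 0.1894 + 0.1946 + 0.1653 + 0.1241 + 0.1017 + 0.1004 + 0.0738 + 0.0622 + 0.0586 = 1.4903
  TFR = 1.4903
Difference = 2.5206 − 1.4903 = 1.0303

1.030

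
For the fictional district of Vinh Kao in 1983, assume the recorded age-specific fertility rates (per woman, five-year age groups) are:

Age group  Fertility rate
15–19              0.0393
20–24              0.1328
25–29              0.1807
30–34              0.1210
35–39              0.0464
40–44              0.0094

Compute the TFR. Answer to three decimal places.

2.648

Sum of ASFRs = 0.0393 + 0.1328 + 0.1807 + 0.1210 + 0.0464 + 0.0094 = 0.5296
TFR = 5 × 0.5296 = 2.648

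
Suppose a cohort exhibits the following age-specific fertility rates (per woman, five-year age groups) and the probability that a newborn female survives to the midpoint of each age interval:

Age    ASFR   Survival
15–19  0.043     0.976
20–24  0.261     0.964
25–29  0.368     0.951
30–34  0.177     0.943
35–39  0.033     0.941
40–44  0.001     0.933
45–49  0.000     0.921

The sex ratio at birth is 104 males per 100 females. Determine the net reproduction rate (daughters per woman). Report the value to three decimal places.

Proportion female at birth = 100 / (100 + 104) = 0.49020.
Weighting each age-specific rate by interval width and survival:
  15–19: 5 × 0.043 × 0.976 = 0.20984
  20–24: 5 × 0.261 × 0.964 = 1.25802
  25–29: 5 × 0.368 × 0.951 = 1.74984
  30–34: 5 × 0.177 × 0.943 = 0.83456
  35–39: 5 × 0.033 × 0.941 = 0.15527
  40–44: 5 × 0.001 × 0.933 = 0.00467
  45–49: 5 × 0.000 × 0.921 = 0.00000
Sum = 4.21220
NRR = 0.49020 × 4.21220 = 2.06482

2.065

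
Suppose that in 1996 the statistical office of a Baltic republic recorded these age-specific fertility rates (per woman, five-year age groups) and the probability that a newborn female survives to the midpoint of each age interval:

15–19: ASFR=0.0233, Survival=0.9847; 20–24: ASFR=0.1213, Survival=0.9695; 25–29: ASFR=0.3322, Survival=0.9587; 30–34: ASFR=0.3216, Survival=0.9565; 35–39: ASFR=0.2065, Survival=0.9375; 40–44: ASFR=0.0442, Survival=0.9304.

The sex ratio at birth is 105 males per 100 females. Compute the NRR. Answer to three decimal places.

Proportion female at birth = 100 / (100 + 105) = 0.48780.
Survival-weighted fertility by age (5·fₓ·Sₓ):
  15–19: 5 × 0.0233 × 0.9847 = 0.11472
  20–24: 5 × 0.1213 × 0.9695 = 0.58800
  25–29: 5 × 0.3322 × 0.9587 = 1.59240
  30–34: 5 × 0.3216 × 0.9565 = 1.53805
  35–39: 5 × 0.2065 × 0.9375 = 0.96797
  40–44: 5 × 0.0442 × 0.9304 = 0.20562
Sum = 5.00676
NRR = 0.48780 × 5.00676 = 2.44230

2.442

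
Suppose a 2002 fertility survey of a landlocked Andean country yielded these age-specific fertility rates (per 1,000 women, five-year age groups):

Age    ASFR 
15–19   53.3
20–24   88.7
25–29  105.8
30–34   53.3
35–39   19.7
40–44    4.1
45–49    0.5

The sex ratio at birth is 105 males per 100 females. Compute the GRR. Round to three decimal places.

0.794

Proportion female at birth = 100 / (100 + 105) = 0.48780.
Sum of ASFRs = 53.3 + 88.7 + 105.8 + 53.3 + 19.7 + 4.1 + 0.5 = 325.4
TFR = 5 × 325.4 / 1000 = 1.627
GRR = 0.48780 × 1.627 = 0.79365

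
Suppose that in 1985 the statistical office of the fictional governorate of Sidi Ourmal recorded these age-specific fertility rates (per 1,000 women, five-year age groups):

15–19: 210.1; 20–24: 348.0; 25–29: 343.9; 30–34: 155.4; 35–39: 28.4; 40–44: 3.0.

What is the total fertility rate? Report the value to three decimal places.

Sum of ASFRs = 210.1 + 348.0 + 343.9 + 155.4 + 28.4 + 3.0 = 1088.8
TFR = 5 × 1088.8 / 1000 = 5.444

5.444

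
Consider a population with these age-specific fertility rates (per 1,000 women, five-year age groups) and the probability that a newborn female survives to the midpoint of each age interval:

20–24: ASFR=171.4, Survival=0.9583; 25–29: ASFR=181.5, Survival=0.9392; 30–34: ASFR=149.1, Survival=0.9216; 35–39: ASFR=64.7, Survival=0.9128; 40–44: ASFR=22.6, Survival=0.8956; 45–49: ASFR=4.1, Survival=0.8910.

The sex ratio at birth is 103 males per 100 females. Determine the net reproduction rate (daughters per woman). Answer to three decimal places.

1.367

Proportion female at birth = 100 / (100 + 103) = 0.49261.
Weighting each age-specific rate by interval width and survival:
  20–24: 5 × 171.4/1000 × 0.9583 = 0.82126
  25–29: 5 × 181.5/1000 × 0.9392 = 0.85232
  30–34: 5 × 149.1/1000 × 0.9216 = 0.68705
  35–39: 5 × 64.7/1000 × 0.9128 = 0.29529
  40–44: 5 × 22.6/1000 × 0.8956 = 0.10120
  45–49: 5 × 4.1/1000 × 0.8910 = 0.01827
Sum = 2.77539
NRR = 0.49261 × 2.77539 = 1.36718
With NRR above 1 the population is above replacement fertility.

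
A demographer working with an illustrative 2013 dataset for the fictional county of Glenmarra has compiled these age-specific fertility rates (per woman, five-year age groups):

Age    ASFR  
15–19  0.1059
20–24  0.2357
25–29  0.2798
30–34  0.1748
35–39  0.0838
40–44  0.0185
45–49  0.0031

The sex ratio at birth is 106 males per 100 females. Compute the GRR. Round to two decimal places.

Proportion female at birth = 100 / (100 + 106) = 0.48544.
Sum of ASFRs = 0.1059 + 0.2357 + 0.2798 + 0.1748 + 0.0838 + 0.0185 + 0.0031 = 0.9016
TFR = 5 × 0.9016 = 4.508
GRR = 0.48544 × 4.508 = 2.18836

2.19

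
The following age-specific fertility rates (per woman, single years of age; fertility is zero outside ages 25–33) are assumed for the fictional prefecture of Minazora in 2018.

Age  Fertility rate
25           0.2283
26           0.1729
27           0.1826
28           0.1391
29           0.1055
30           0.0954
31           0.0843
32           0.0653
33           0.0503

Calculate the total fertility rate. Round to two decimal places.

Sum of ASFRs = 0.2283 + 0.1729 + 0.1826 + 0.1391 + 0.1055 + 0.0954 + 0.0843 + 0.0653 + 0.0503 = 1.1237
TFR = 1.1237

1.12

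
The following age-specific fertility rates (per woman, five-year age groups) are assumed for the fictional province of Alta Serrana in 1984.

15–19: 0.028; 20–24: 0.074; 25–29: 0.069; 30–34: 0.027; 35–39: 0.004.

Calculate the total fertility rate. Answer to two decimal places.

Sum of ASFRs = 0.028 + 0.074 + 0.069 + 0.027 + 0.004 = 0.202
TFR = 5 × 0.202 = 1.01

1.01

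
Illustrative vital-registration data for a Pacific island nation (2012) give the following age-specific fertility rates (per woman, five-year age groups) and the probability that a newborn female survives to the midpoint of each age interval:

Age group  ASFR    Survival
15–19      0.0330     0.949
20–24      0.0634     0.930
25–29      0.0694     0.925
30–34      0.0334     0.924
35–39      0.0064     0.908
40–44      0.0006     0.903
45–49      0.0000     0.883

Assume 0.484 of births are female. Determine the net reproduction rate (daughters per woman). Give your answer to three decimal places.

Proportion female at birth = 0.484.
Survival-weighted fertility by age (5·fₓ·Sₓ):
  15–19: 5 × 0.0330 × 0.949 = 0.15659
  20–24: 5 × 0.0634 × 0.930 = 0.29481
  25–29: 5 × 0.0694 × 0.925 = 0.32098
  30–34: 5 × 0.0334 × 0.924 = 0.15431
  35–39: 5 × 0.0064 × 0.908 = 0.02906
  40–44: 5 × 0.0006 × 0.903 = 0.00271
  45–49: 5 × 0.0000 × 0.883 = 0.00000
Sum = 0.95846
NRR = 0.484 × 0.95846 = 0.46389
An NRR under 1 implies long-run decline under these rates.

0.464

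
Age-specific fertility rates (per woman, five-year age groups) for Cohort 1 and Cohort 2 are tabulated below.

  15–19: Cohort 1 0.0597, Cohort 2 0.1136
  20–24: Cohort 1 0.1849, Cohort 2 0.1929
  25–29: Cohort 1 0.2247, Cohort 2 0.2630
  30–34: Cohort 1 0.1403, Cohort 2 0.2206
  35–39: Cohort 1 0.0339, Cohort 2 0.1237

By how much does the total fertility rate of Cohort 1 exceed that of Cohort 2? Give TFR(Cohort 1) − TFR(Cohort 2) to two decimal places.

-1.35

Cohort 1:
  Sum of ASFRs = 0.0597 + 0.1849 + 0.2247 + 0.1403 + 0.0339 = 0.6435
  TFR = 5 × 0.6435 = 3.2175
Cohort 2:
  Sum of ASFRs = 0.1136 + 0.1929 + 0.2630 + 0.2206 + 0.1237 = 0.9138
  TFR = 5 × 0.9138 = 4.569
Difference = 3.2175 − 4.569 = -1.3515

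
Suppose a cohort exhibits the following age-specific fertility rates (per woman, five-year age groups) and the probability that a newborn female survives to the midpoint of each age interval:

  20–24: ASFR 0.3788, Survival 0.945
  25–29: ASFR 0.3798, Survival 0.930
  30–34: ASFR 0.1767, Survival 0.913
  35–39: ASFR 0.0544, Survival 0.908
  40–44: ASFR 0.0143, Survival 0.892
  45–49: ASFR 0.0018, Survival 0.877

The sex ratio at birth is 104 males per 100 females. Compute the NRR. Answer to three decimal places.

Proportion female at birth = 100 / (100 + 104) = 0.49020.
Survival-weighted fertility by age (5·fₓ·Sₓ):
  20–24: 5 × 0.3788 × 0.945 = 1.78983
  25–29: 5 × 0.3798 × 0.930 = 1.76607
  30–34: 5 × 0.1767 × 0.913 = 0.80664
  35–39: 5 × 0.0544 × 0.908 = 0.24698
  40–44: 5 × 0.0143 × 0.892 = 0.06378
  45–49: 5 × 0.0018 × 0.877 = 0.00789
Sum = 4.68119
NRR = 0.49020 × 4.68119 = 2.29472

2.295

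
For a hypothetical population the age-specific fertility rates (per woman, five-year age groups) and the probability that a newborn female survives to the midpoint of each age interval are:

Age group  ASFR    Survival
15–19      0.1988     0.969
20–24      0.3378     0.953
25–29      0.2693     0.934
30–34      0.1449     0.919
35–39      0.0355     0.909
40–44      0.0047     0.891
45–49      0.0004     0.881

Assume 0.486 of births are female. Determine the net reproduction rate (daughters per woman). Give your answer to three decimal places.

Proportion female at birth = 0.486.
Survival-weighted fertility by age (5·fₓ·Sₓ):
  15–19: 5 × 0.1988 × 0.969 = 0.96319
  20–24: 5 × 0.3378 × 0.953 = 1.60962
  25–29: 5 × 0.2693 × 0.934 = 1.25763
  30–34: 5 × 0.1449 × 0.919 = 0.66582
  35–39: 5 × 0.0355 × 0.909 = 0.16135
  40–44: 5 × 0.0047 × 0.891 = 0.02094
  45–49: 5 × 0.0004 × 0.881 = 0.00176
Sum = 4.68031
NRR = 0.486 × 4.68031 = 2.27463
An NRR exceeding 1 indicates intrinsic growth under these rates.

2.275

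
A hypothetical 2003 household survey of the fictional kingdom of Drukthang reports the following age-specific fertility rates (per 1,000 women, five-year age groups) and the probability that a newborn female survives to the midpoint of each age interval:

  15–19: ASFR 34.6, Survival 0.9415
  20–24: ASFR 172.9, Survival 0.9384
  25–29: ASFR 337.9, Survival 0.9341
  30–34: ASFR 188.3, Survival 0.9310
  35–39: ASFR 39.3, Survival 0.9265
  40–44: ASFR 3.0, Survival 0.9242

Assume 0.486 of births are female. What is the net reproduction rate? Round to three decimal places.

1.762

Proportion female at birth = 0.486.
Weighting each age-specific rate by interval width and survival:
  15–19: 5 × 34.6/1000 × 0.9415 = 0.16288
  20–24: 5 × 172.9/1000 × 0.9384 = 0.81125
  25–29: 5 × 337.9/1000 × 0.9341 = 1.57816
  30–34: 5 × 188.3/1000 × 0.9310 = 0.87654
  35–39: 5 × 39.3/1000 × 0.9265 = 0.18206
  40–44: 5 × 3.0/1000 × 0.9242 = 0.01386
Sum = 3.62475
NRR = 0.486 × 3.62475 = 1.76163
NRR > 1, so each generation more than replaces itself.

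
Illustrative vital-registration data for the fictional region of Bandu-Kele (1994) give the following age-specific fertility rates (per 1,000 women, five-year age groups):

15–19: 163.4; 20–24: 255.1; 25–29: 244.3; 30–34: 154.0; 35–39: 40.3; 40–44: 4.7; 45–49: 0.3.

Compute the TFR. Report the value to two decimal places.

4.31

Sum of ASFRs = 163.4 + 255.1 + 244.3 + 154.0 + 40.3 + 4.7 + 0.3 = 862.1
TFR = 5 × 862.1 / 1000 = 4.3105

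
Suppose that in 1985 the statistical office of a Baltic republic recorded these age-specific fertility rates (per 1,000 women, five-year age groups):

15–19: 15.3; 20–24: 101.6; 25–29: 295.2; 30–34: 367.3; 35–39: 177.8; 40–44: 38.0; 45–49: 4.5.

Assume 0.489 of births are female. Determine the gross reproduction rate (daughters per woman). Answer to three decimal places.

2.444

Proportion female at birth = 0.489.
Sum of ASFRs = 15.3 + 101.6 + 295.2 + 367.3 + 177.8 + 38.0 + 4.5 = 999.7
TFR = 5 × 999.7 / 1000 = 4.9985
GRR = 0.489 × 4.9985 = 2.44427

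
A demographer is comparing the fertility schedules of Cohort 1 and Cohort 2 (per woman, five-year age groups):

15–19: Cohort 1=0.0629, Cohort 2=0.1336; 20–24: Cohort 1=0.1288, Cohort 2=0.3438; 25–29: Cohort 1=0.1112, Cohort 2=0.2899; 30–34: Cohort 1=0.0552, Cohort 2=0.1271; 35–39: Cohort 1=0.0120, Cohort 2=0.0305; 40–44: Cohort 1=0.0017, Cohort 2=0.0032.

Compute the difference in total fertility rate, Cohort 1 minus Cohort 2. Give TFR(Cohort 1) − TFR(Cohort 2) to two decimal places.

-2.78

Cohort 1:
  Sum of ASFRs = 0.0629 + 0.1288 + 0.1112 + 0.0552 + 0.0120 + 0.0017 = 0.3718
  TFR = 5 × 0.3718 = 1.859
Cohort 2:
  Sum of ASFRs = 0.1336 + 0.3438 + 0.2899 + 0.1271 + 0.0305 + 0.0032 = 0.9281
  TFR = 5 × 0.9281 = 4.6405
Difference = 1.859 − 4.6405 = -2.7815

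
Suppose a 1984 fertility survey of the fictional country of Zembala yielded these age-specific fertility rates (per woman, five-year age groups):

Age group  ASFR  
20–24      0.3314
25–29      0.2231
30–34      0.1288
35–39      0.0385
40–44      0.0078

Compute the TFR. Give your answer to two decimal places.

Sum of ASFRs = 0.3314 + 0.2231 + 0.1288 + 0.0385 + 0.0078 = 0.7296
TFR = 5 × 0.7296 = 3.648

3.65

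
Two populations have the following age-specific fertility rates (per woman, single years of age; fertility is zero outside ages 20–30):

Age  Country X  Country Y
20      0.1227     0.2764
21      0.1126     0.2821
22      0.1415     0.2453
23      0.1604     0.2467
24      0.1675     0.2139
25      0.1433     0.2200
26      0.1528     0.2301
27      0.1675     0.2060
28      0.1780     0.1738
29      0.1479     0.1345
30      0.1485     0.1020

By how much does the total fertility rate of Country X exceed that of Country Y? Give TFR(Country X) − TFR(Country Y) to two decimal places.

-0.69

Country X:
  Sum of ASFRs = 0.1227 + 0.1126 + 0.1415 + 0.1604 + 0.1675 + 0.1433 + 0.1528 + 0.1675 + 0.1780 + 0.1479 + 0.1485 = 1.6427
  TFR = 1.6427
Country Y:
  Sum of ASFRs = 0.2764 + 0.2821 + 0.2453 + 0.2467 + 0.2139 + 0.2200 + 0.2301 + 0.2060 + 0.1738 + 0.1345 + 0.1020 = 2.3308
  TFR = 2.3308
Difference = 1.6427 − 2.3308 = -0.6881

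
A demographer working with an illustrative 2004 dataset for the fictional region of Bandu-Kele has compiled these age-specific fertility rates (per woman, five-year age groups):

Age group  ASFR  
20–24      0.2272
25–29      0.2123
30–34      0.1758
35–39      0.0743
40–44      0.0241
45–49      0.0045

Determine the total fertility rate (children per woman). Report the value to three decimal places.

Sum of ASFRs = 0.2272 + 0.2123 + 0.1758 + 0.0743 + 0.0241 + 0.0045 = 0.7182
TFR = 5 × 0.7182 = 3.591

3.591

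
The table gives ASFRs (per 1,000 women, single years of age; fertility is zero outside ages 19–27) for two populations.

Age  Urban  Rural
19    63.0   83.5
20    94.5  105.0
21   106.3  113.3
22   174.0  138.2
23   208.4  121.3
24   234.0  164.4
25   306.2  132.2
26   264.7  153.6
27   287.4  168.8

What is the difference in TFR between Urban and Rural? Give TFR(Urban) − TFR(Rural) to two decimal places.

Urban:
  Sum of ASFRs = 63.0 + 94.5 + 106.3 + 174.0 + 208.4 + 234.0 + 306.2 + 264.7 + 287.4 = 1738.5
  TFR = 1738.5 / 1000 = 1.7385
Rural:
  Sum of ASFRs = 83.5 + 105.0 + 113.3 + 138.2 + 121.3 + 164.4 + 132.2 + 153.6 + 168.8 = 1180.3
  TFR = 1180.3 / 1000 = 1.1803
Difference = 1.7385 − 1.1803 = 0.5582

0.56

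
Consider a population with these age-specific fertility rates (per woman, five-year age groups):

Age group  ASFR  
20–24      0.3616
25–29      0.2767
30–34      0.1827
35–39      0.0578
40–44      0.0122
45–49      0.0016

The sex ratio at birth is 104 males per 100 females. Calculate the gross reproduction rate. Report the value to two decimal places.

2.19

Proportion female at birth = 100 / (100 + 104) = 0.49020.
Sum of ASFRs = 0.3616 + 0.2767 + 0.1827 + 0.0578 + 0.0122 + 0.0016 = 0.8926
TFR = 5 × 0.8926 = 4.463
GRR = 0.49020 × 4.463 = 2.18776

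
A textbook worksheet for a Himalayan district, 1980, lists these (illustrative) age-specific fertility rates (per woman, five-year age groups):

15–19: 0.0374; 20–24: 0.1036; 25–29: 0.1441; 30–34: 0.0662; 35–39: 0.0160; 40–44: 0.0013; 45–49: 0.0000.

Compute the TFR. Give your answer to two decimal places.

1.84

Sum of ASFRs = 0.0374 + 0.1036 + 0.1441 + 0.0662 + 0.0160 + 0.0013 + 0.0000 = 0.3686
TFR = 5 × 0.3686 = 1.843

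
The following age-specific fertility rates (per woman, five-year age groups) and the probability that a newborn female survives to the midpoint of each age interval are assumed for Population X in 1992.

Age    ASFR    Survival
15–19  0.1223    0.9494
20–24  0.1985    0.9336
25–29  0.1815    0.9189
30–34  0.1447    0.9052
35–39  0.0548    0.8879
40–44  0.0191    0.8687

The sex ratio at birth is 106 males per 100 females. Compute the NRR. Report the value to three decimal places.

Proportion female at birth = 100 / (100 + 106) = 0.48544.
Per-age-group product (5 × ASFR × survival probability):
  15–19: 5 × 0.1223 × 0.9494 = 0.58056
  20–24: 5 × 0.1985 × 0.9336 = 0.92660
  25–29: 5 × 0.1815 × 0.9189 = 0.83390
  30–34: 5 × 0.1447 × 0.9052 = 0.65491
  35–39: 5 × 0.0548 × 0.8879 = 0.24328
  40–44: 5 × 0.0191 × 0.8687 = 0.08296
Sum = 3.32221
NRR = 0.48544 × 3.32221 = 1.61273

1.613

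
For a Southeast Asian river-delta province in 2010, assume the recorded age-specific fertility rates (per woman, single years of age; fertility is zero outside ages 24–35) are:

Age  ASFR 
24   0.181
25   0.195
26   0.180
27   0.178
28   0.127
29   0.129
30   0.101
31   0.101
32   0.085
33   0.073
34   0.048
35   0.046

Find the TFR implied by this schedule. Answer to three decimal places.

Sum of ASFRs = 0.181 + 0.195 + 0.180 + 0.178 + 0.127 + 0.129 + 0.101 + 0.101 + 0.085 + 0.073 + 0.048 + 0.046 = 1.444
TFR = 1.444

1.444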